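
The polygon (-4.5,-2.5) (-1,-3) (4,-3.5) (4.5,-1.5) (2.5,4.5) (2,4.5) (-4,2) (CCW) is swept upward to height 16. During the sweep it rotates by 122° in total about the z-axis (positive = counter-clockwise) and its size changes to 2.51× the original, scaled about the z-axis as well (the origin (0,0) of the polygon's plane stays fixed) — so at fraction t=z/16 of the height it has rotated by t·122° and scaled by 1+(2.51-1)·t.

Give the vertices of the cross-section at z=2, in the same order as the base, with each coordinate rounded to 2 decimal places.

Cross-section at z=2: (-4.38,-4.27) (-0.21,-3.75) (5.68,-2.76) (5.63,-0.31) (1.46,5.94) (0.89,5.79) (-5.21,1.04)

t = z/height = 2/16 = 0.125
s = 1 + (scale-1)·z/height = 1 + (2.51-1)·2/16 = 1.188750
θ = twist·z/height = 122°·2/16 = 15.2500° = 0.266163 rad
cos θ = 0.964787, sin θ = 0.263031 (intermediates below are computed at full precision and shown rounded to 5 d.p.)
v1: (-4.5,-2.5) → rotate → (-3.68396,-3.59561) → ×s → (-4.37931,-4.27428) → (-4.38,-4.27)
v2: (-1,-3) → rotate → (-0.17569,-3.15739) → ×s → (-0.20886,-3.75335) → (-0.21,-3.75)
v3: (4,-3.5) → rotate → (4.77976,-2.32463) → ×s → (5.68194,-2.76340) → (5.68,-2.76)
v4: (4.5,-1.5) → rotate → (4.73609,-0.26354) → ×s → (5.63003,-0.31328) → (5.63,-0.31)
v5: (2.5,4.5) → rotate → (1.22833,4.99912) → ×s → (1.46017,5.94271) → (1.46,5.94)
v6: (2,4.5) → rotate → (0.74593,4.86761) → ×s → (0.88673,5.78637) → (0.89,5.79)
v7: (-4,2) → rotate → (-4.38521,0.87745) → ×s → (-5.21292,1.04307) → (-5.21,1.04)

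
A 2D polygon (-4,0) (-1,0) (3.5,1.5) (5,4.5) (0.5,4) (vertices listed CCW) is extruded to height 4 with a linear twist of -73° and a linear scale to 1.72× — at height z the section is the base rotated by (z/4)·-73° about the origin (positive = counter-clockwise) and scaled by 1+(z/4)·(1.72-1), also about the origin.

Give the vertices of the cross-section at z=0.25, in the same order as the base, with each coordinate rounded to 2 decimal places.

Cross-section at z=0.25: (-4.17,0.33) (-1.04,0.08) (3.77,1.27) (5.58,4.27) (0.85,4.13)

t = z/height = 0.25/4 = 0.0625
s = 1 + (scale-1)·z/height = 1 + (1.72-1)·0.25/4 = 1.045000
θ = twist·z/height = -73°·0.25/4 = -4.5625° = -0.079631 rad
cos θ = 0.996831, sin θ = -0.079547 (intermediates below are computed at full precision and shown rounded to 5 d.p.)
v1: (-4,0) → rotate → (-3.98732,0.31819) → ×s → (-4.16675,0.33250) → (-4.17,0.33)
v2: (-1,0) → rotate → (-0.99683,0.07955) → ×s → (-1.04169,0.08313) → (-1.04,0.08)
v3: (3.5,1.5) → rotate → (3.60823,1.21683) → ×s → (3.77060,1.27159) → (3.77,1.27)
v4: (5,4.5) → rotate → (5.34212,4.08801) → ×s → (5.58251,4.27197) → (5.58,4.27)
v5: (0.5,4) → rotate → (0.81660,3.94755) → ×s → (0.85335,4.12519) → (0.85,4.13)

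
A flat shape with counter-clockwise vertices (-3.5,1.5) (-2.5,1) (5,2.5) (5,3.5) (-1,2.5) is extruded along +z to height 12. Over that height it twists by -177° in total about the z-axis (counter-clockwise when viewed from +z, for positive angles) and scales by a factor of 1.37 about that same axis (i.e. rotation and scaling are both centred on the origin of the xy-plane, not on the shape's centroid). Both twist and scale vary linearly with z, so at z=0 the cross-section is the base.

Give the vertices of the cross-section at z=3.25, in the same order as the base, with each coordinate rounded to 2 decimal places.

t = z/height = 3.25/12 = 0.270833
s = 1 + (scale-1)·z/height = 1 + (1.37-1)·3.25/12 = 1.100208
θ = twist·z/height = -177°·3.25/12 = -47.9375° = -0.836667 rad
cos θ = 0.669941, sin θ = -0.742414 (intermediates below are computed at full precision and shown rounded to 5 d.p.)
v1: (-3.5,1.5) → rotate → (-1.23117,3.60336) → ×s → (-1.35454,3.96445) → (-1.35,3.96)
v2: (-2.5,1) → rotate → (-0.93244,2.52598) → ×s → (-1.02588,2.77910) → (-1.03,2.78)
v3: (5,2.5) → rotate → (5.20574,-2.03722) → ×s → (5.72740,-2.24137) → (5.73,-2.24)
v4: (5,3.5) → rotate → (5.94815,-1.36728) → ×s → (6.54421,-1.50429) → (6.54,-1.50)
v5: (-1,2.5) → rotate → (1.18610,2.41727) → ×s → (1.30495,2.65950) → (1.30,2.66)

Cross-section at z=3.25: (-1.35,3.96) (-1.03,2.78) (5.73,-2.24) (6.54,-1.50) (1.30,2.66)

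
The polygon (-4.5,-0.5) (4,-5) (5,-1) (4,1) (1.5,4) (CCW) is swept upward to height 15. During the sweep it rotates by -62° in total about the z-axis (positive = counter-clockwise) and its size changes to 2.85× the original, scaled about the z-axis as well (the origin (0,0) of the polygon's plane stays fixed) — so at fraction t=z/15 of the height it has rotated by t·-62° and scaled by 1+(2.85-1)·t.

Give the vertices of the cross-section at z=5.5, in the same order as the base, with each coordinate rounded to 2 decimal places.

Cross-section at z=5.5: (-7.29,2.14) (2.95,-10.33) (7.09,-4.79) (6.84,-1.05) (4.92,5.22)

t = z/height = 5.5/15 = 0.366667
s = 1 + (scale-1)·z/height = 1 + (2.85-1)·5.5/15 = 1.678333
θ = twist·z/height = -62°·5.5/15 = -22.7333° = -0.396772 rad
cos θ = 0.922313, sin θ = -0.386443 (intermediates below are computed at full precision and shown rounded to 5 d.p.)
v1: (-4.5,-0.5) → rotate → (-4.34363,1.27784) → ×s → (-7.29006,2.14463) → (-7.29,2.14)
v2: (4,-5) → rotate → (1.75704,-6.15734) → ×s → (2.94890,-10.33407) → (2.95,-10.33)
v3: (5,-1) → rotate → (4.22512,-2.85453) → ×s → (7.09117,-4.79085) → (7.09,-4.79)
v4: (4,1) → rotate → (4.07570,-0.62346) → ×s → (6.84038,-1.04637) → (6.84,-1.05)
v5: (1.5,4) → rotate → (2.92924,3.10959) → ×s → (4.91624,5.21893) → (4.92,5.22)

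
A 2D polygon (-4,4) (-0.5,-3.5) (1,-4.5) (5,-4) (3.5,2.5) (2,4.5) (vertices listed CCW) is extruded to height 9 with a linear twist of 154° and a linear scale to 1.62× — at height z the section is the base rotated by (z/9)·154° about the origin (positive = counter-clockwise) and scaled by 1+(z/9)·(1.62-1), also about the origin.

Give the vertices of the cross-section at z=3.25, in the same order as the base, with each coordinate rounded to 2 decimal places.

Cross-section at z=3.25: (-6.80,-1.27) (3.19,-2.92) (5.24,-2.10) (7.50,2.28) (-0.11,5.26) (-3.16,5.13)

t = z/height = 3.25/9 = 0.361111
s = 1 + (scale-1)·z/height = 1 + (1.62-1)·3.25/9 = 1.223889
θ = twist·z/height = 154°·3.25/9 = 55.6111° = 0.970597 rad
cos θ = 0.564807, sin θ = 0.825223 (intermediates below are computed at full precision and shown rounded to 5 d.p.)
v1: (-4,4) → rotate → (-5.56012,-1.04166) → ×s → (-6.80497,-1.27488) → (-6.80,-1.27)
v2: (-0.5,-3.5) → rotate → (2.60588,-2.38944) → ×s → (3.18930,-2.92440) → (3.19,-2.92)
v3: (1,-4.5) → rotate → (4.27831,-1.71641) → ×s → (5.23618,-2.10069) → (5.24,-2.10)
v4: (5,-4) → rotate → (6.12493,1.86689) → ×s → (7.49623,2.28486) → (7.50,2.28)
v5: (3.5,2.5) → rotate → (-0.08623,4.30030) → ×s → (-0.10554,5.26309) → (-0.11,5.26)
v6: (2,4.5) → rotate → (-2.58389,4.19208) → ×s → (-3.16239,5.13064) → (-3.16,5.13)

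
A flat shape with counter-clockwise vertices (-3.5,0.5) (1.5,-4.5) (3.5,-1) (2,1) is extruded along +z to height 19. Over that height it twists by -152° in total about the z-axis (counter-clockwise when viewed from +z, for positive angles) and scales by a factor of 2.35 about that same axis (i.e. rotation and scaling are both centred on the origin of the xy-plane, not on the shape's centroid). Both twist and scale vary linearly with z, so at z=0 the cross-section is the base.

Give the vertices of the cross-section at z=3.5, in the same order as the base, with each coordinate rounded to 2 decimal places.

Cross-section at z=3.5: (-3.57,2.60) (-0.98,-5.84) (3.27,-3.15) (2.79,-0.07)

t = z/height = 3.5/19 = 0.184211
s = 1 + (scale-1)·z/height = 1 + (2.35-1)·3.5/19 = 1.248684
θ = twist·z/height = -152°·3.5/19 = -28.0000° = -0.488692 rad
cos θ = 0.882948, sin θ = -0.469472 (intermediates below are computed at full precision and shown rounded to 5 d.p.)
v1: (-3.5,0.5) → rotate → (-2.85558,2.08462) → ×s → (-3.56572,2.60304) → (-3.57,2.60)
v2: (1.5,-4.5) → rotate → (-0.78820,-4.67747) → ×s → (-0.98421,-5.84068) → (-0.98,-5.84)
v3: (3.5,-1) → rotate → (2.62085,-2.52610) → ×s → (3.27261,-3.15430) → (3.27,-3.15)
v4: (2,1) → rotate → (2.23537,-0.05600) → ×s → (2.79127,-0.06992) → (2.79,-0.07)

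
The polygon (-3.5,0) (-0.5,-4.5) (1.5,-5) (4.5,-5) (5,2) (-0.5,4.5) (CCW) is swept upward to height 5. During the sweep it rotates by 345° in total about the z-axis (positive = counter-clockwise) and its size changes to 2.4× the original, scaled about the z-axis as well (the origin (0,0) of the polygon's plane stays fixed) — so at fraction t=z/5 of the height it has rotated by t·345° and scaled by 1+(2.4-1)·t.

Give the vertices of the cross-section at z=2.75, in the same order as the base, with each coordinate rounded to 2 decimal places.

t = z/height = 2.75/5 = 0.55
s = 1 + (scale-1)·z/height = 1 + (2.4-1)·2.75/5 = 1.770000
θ = twist·z/height = 345°·2.75/5 = 189.7500° = 3.311762 rad
cos θ = -0.985556, sin θ = -0.169350 (intermediates below are computed at full precision and shown rounded to 5 d.p.)
v1: (-3.5,0) → rotate → (3.44945,0.59272) → ×s → (6.10552,1.04912) → (6.11,1.05)
v2: (-0.5,-4.5) → rotate → (-0.26929,4.51968) → ×s → (-0.47665,7.99983) → (-0.48,8.00)
v3: (1.5,-5) → rotate → (-2.32508,4.67376) → ×s → (-4.11539,8.27255) → (-4.12,8.27)
v4: (4.5,-5) → rotate → (-5.28175,4.16571) → ×s → (-9.34870,7.37330) → (-9.35,7.37)
v5: (5,2) → rotate → (-4.58908,-2.81786) → ×s → (-8.12267,-4.98761) → (-8.12,-4.99)
v6: (-0.5,4.5) → rotate → (1.25485,-4.35033) → ×s → (2.22109,-7.70008) → (2.22,-7.70)

Cross-section at z=2.75: (6.11,1.05) (-0.48,8.00) (-4.12,8.27) (-9.35,7.37) (-8.12,-4.99) (2.22,-7.70)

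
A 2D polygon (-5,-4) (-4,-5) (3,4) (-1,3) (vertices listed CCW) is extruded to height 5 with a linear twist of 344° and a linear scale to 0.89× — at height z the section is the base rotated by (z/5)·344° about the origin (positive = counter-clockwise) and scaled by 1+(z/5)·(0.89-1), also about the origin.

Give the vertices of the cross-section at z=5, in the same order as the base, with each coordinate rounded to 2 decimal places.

t = z/height = 5/5 = 1
s = 1 + (scale-1)·z/height = 1 + (0.89-1)·5/5 = 0.890000
θ = twist·z/height = 344°·5/5 = 344.0000° = 6.003933 rad
cos θ = 0.961262, sin θ = -0.275637 (intermediates below are computed at full precision and shown rounded to 5 d.p.)
v1: (-5,-4) → rotate → (-5.90886,-2.46686) → ×s → (-5.25888,-2.19551) → (-5.26,-2.20)
v2: (-4,-5) → rotate → (-5.22323,-3.70376) → ×s → (-4.64868,-3.29635) → (-4.65,-3.30)
v3: (3,4) → rotate → (3.98633,3.01813) → ×s → (3.54784,2.68614) → (3.55,2.69)
v4: (-1,3) → rotate → (-0.13435,3.15942) → ×s → (-0.11957,2.81189) → (-0.12,2.81)

Cross-section at z=5: (-5.26,-2.20) (-4.65,-3.30) (3.55,2.69) (-0.12,2.81)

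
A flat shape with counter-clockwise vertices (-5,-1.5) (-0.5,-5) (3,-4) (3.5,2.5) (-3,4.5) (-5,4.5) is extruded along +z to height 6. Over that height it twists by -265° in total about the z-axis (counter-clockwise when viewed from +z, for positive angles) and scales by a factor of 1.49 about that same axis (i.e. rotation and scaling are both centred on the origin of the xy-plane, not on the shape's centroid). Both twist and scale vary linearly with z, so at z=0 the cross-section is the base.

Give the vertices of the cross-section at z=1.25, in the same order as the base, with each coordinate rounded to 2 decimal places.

t = z/height = 1.25/6 = 0.208333
s = 1 + (scale-1)·z/height = 1 + (1.49-1)·1.25/6 = 1.102083
θ = twist·z/height = -265°·1.25/6 = -55.2083° = -0.963567 rad
cos θ = 0.570594, sin θ = -0.821232 (intermediates below are computed at full precision and shown rounded to 5 d.p.)
v1: (-5,-1.5) → rotate → (-4.08482,3.25027) → ×s → (-4.50181,3.58207) → (-4.50,3.58)
v2: (-0.5,-5) → rotate → (-4.39146,-2.44235) → ×s → (-4.83975,-2.69168) → (-4.84,-2.69)
v3: (3,-4) → rotate → (-1.57315,-4.74607) → ×s → (-1.73374,-5.23057) → (-1.73,-5.23)
v4: (3.5,2.5) → rotate → (4.05016,-1.44783) → ×s → (4.46361,-1.59563) → (4.46,-1.60)
v5: (-3,4.5) → rotate → (1.98376,5.03137) → ×s → (2.18627,5.54499) → (2.19,5.54)
v6: (-5,4.5) → rotate → (0.84257,6.67383) → ×s → (0.92859,7.35512) → (0.93,7.36)

Cross-section at z=1.25: (-4.50,3.58) (-4.84,-2.69) (-1.73,-5.23) (4.46,-1.60) (2.19,5.54) (0.93,7.36)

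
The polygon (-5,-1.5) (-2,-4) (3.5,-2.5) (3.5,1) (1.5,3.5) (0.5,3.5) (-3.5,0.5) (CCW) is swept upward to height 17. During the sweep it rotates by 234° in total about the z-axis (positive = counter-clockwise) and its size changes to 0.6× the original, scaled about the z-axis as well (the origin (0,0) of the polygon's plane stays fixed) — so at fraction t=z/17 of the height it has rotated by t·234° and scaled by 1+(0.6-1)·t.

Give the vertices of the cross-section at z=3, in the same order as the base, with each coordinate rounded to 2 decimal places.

Cross-section at z=3: (-2.57,-4.11) (1.06,-4.02) (3.98,0.40) (1.83,2.84) (-1.10,3.36) (-1.80,2.75) (-2.75,-1.80)

t = z/height = 3/17 = 0.176471
s = 1 + (scale-1)·z/height = 1 + (0.6-1)·3/17 = 0.929412
θ = twist·z/height = 234°·3/17 = 41.2941° = 0.720718 rad
cos θ = 0.751332, sin θ = 0.659925 (intermediates below are computed at full precision and shown rounded to 5 d.p.)
v1: (-5,-1.5) → rotate → (-2.76677,-4.42662) → ×s → (-2.57147,-4.11415) → (-2.57,-4.11)
v2: (-2,-4) → rotate → (1.13703,-4.32518) → ×s → (1.05677,-4.01987) → (1.06,-4.02)
v3: (3.5,-2.5) → rotate → (4.27947,0.43141) → ×s → (3.97739,0.40095) → (3.98,0.40)
v4: (3.5,1) → rotate → (1.96974,3.06107) → ×s → (1.83070,2.84499) → (1.83,2.84)
v5: (1.5,3.5) → rotate → (-1.18274,3.61955) → ×s → (-1.09925,3.36405) → (-1.10,3.36)
v6: (0.5,3.5) → rotate → (-1.93407,2.95962) → ×s → (-1.79755,2.75071) → (-1.80,2.75)
v7: (-3.5,0.5) → rotate → (-2.95962,-1.93407) → ×s → (-2.75071,-1.79755) → (-2.75,-1.80)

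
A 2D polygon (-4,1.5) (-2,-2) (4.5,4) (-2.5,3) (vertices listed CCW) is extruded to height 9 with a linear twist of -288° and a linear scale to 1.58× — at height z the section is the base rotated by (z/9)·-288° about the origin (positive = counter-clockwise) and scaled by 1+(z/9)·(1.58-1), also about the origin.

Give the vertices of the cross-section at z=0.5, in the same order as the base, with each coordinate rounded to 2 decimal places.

t = z/height = 0.5/9 = 0.0555556
s = 1 + (scale-1)·z/height = 1 + (1.58-1)·0.5/9 = 1.032222
θ = twist·z/height = -288°·0.5/9 = -16.0000° = -0.279253 rad
cos θ = 0.961262, sin θ = -0.275637 (intermediates below are computed at full precision and shown rounded to 5 d.p.)
v1: (-4,1.5) → rotate → (-3.43159,2.54444) → ×s → (-3.54216,2.62643) → (-3.54,2.63)
v2: (-2,-2) → rotate → (-2.47380,-1.37125) → ×s → (-2.55351,-1.41543) → (-2.55,-1.42)
v3: (4.5,4) → rotate → (5.42823,2.60468) → ×s → (5.60314,2.68861) → (5.60,2.69)
v4: (-2.5,3) → rotate → (-1.57624,3.57288) → ×s → (-1.62703,3.68800) → (-1.63,3.69)

Cross-section at z=0.5: (-3.54,2.63) (-2.55,-1.42) (5.60,2.69) (-1.63,3.69)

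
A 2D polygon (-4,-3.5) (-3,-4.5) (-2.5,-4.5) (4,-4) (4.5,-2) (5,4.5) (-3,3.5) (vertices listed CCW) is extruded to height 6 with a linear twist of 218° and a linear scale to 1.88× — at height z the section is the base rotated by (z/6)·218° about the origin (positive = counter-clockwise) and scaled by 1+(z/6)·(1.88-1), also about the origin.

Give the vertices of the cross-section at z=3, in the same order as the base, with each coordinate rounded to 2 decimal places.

Cross-section at z=3: (6.64,-3.81) (7.53,-1.97) (7.30,-1.29) (3.57,7.32) (0.61,7.06) (-8.47,4.70) (-3.36,-5.73)

t = z/height = 3/6 = 0.5
s = 1 + (scale-1)·z/height = 1 + (1.88-1)·3/6 = 1.440000
θ = twist·z/height = 218°·3/6 = 109.0000° = 1.902409 rad
cos θ = -0.325568, sin θ = 0.945519 (intermediates below are computed at full precision and shown rounded to 5 d.p.)
v1: (-4,-3.5) → rotate → (4.61159,-2.64259) → ×s → (6.64069,-3.80532) → (6.64,-3.81)
v2: (-3,-4.5) → rotate → (5.23154,-1.37150) → ×s → (7.53341,-1.97496) → (7.53,-1.97)
v3: (-2.5,-4.5) → rotate → (5.06875,-0.89874) → ×s → (7.29901,-1.29419) → (7.30,-1.29)
v4: (4,-4) → rotate → (2.47980,5.08435) → ×s → (3.57091,7.32146) → (3.57,7.32)
v5: (4.5,-2) → rotate → (0.42598,4.90597) → ×s → (0.61341,7.06460) → (0.61,7.06)
v6: (5,4.5) → rotate → (-5.88267,3.26254) → ×s → (-8.47105,4.69805) → (-8.47,4.70)
v7: (-3,3.5) → rotate → (-2.33261,-3.97604) → ×s → (-3.35896,-5.72550) → (-3.36,-5.73)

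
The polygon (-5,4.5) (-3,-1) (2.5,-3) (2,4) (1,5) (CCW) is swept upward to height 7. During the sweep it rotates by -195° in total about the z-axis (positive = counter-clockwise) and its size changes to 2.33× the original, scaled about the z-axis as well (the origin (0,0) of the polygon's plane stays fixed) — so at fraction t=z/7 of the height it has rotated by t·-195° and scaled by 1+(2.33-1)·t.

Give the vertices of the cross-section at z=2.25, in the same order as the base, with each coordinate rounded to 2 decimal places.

Cross-section at z=2.25: (2.43,9.29) (-3.23,3.15) (-2.17,-5.14) (6.38,0.08) (7.00,2.01)

t = z/height = 2.25/7 = 0.321429
s = 1 + (scale-1)·z/height = 1 + (2.33-1)·2.25/7 = 1.427500
θ = twist·z/height = -195°·2.25/7 = -62.6786° = -1.093947 rad
cos θ = 0.458982, sin θ = -0.888446 (intermediates below are computed at full precision and shown rounded to 5 d.p.)
v1: (-5,4.5) → rotate → (1.70310,6.50765) → ×s → (2.43117,9.28967) → (2.43,9.29)
v2: (-3,-1) → rotate → (-2.26539,2.20636) → ×s → (-3.23385,3.14957) → (-3.23,3.15)
v3: (2.5,-3) → rotate → (-1.51788,-3.59806) → ×s → (-2.16678,-5.13623) → (-2.17,-5.14)
v4: (2,4) → rotate → (4.47175,0.05904) → ×s → (6.38342,0.08427) → (6.38,0.08)
v5: (1,5) → rotate → (4.90121,1.40646) → ×s → (6.99648,2.00773) → (7.00,2.01)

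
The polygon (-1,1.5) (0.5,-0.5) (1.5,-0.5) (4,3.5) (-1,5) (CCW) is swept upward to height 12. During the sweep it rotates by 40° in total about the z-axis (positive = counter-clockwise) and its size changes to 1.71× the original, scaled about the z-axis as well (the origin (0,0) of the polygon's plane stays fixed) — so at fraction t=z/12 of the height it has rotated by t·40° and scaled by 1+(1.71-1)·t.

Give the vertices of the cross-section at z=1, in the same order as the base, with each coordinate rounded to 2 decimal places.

Cross-section at z=1: (-1.15,1.52) (0.56,-0.50) (1.62,-0.44) (4.01,3.95) (-1.37,5.23)

t = z/height = 1/12 = 0.0833333
s = 1 + (scale-1)·z/height = 1 + (1.71-1)·1/12 = 1.059167
θ = twist·z/height = 40°·1/12 = 3.3333° = 0.058178 rad
cos θ = 0.998308, sin θ = 0.058145 (intermediates below are computed at full precision and shown rounded to 5 d.p.)
v1: (-1,1.5) → rotate → (-1.08553,1.43932) → ×s → (-1.14975,1.52448) → (-1.15,1.52)
v2: (0.5,-0.5) → rotate → (0.52823,-0.47008) → ×s → (0.55948,-0.49789) → (0.56,-0.50)
v3: (1.5,-0.5) → rotate → (1.52653,-0.41194) → ×s → (1.61685,-0.43631) → (1.62,-0.44)
v4: (4,3.5) → rotate → (3.78973,3.72666) → ×s → (4.01395,3.94715) → (4.01,3.95)
v5: (-1,5) → rotate → (-1.28903,4.93340) → ×s → (-1.36530,5.22529) → (-1.37,5.23)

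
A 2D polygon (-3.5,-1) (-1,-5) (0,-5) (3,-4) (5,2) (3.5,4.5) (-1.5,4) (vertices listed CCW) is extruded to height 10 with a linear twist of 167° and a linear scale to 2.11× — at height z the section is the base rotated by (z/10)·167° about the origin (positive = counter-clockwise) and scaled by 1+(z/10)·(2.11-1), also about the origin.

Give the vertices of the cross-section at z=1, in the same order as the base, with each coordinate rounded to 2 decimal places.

Cross-section at z=1: (-3.41,-2.18) (0.53,-5.64) (1.60,-5.32) (4.47,-3.30) (4.68,3.72) (2.29,5.91) (-2.87,3.78)

t = z/height = 1/10 = 0.1
s = 1 + (scale-1)·z/height = 1 + (2.11-1)·1/10 = 1.111000
θ = twist·z/height = 167°·1/10 = 16.7000° = 0.291470 rad
cos θ = 0.957822, sin θ = 0.287361 (intermediates below are computed at full precision and shown rounded to 5 d.p.)
v1: (-3.5,-1) → rotate → (-3.06502,-1.96358) → ×s → (-3.40524,-2.18154) → (-3.41,-2.18)
v2: (-1,-5) → rotate → (0.47898,-5.07647) → ×s → (0.53215,-5.63996) → (0.53,-5.64)
v3: (0,-5) → rotate → (1.43680,-4.78911) → ×s → (1.59629,-5.32070) → (1.60,-5.32)
v4: (3,-4) → rotate → (4.02291,-2.96921) → ×s → (4.46945,-3.29879) → (4.47,-3.30)
v5: (5,2) → rotate → (4.21439,3.35245) → ×s → (4.68219,3.72457) → (4.68,3.72)
v6: (3.5,4.5) → rotate → (2.05926,5.31596) → ×s → (2.28783,5.90603) → (2.29,5.91)
v7: (-1.5,4) → rotate → (-2.58618,3.40025) → ×s → (-2.87324,3.77768) → (-2.87,3.78)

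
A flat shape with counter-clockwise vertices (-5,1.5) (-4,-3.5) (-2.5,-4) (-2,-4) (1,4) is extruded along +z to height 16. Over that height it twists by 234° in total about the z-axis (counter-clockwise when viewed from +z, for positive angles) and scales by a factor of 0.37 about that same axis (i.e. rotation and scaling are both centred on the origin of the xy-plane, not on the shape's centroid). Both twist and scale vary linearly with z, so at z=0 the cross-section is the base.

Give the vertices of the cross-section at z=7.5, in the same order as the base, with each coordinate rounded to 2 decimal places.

Cross-section at z=7.5: (0.19,-3.67) (3.27,-1.82) (3.25,-0.71) (3.13,-0.38) (-2.89,-0.29)

t = z/height = 7.5/16 = 0.46875
s = 1 + (scale-1)·z/height = 1 + (0.37-1)·7.5/16 = 0.704688
θ = twist·z/height = 234°·7.5/16 = 109.6875° = 1.914408 rad
cos θ = -0.336890, sin θ = 0.941544 (intermediates below are computed at full precision and shown rounded to 5 d.p.)
v1: (-5,1.5) → rotate → (0.27213,-5.21306) → ×s → (0.19177,-3.67357) → (0.19,-3.67)
v2: (-4,-3.5) → rotate → (4.64296,-2.58706) → ×s → (3.27184,-1.82307) → (3.27,-1.82)
v3: (-2.5,-4) → rotate → (4.60840,-1.00630) → ×s → (3.24748,-0.70913) → (3.25,-0.71)
v4: (-2,-4) → rotate → (4.43996,-0.53553) → ×s → (3.12878,-0.37738) → (3.13,-0.38)
v5: (1,4) → rotate → (-4.10307,-0.40602) → ×s → (-2.89138,-0.28611) → (-2.89,-0.29)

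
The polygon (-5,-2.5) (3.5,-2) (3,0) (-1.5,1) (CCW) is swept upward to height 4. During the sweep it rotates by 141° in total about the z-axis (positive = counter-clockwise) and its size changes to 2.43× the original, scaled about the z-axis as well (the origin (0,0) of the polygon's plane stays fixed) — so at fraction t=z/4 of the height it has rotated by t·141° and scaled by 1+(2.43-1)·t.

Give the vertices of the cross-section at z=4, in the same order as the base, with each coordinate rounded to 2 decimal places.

Cross-section at z=4: (13.27,-2.93) (-3.55,9.13) (-5.67,4.59) (1.30,-4.18)

t = z/height = 4/4 = 1
s = 1 + (scale-1)·z/height = 1 + (2.43-1)·4/4 = 2.430000
θ = twist·z/height = 141°·4/4 = 141.0000° = 2.460914 rad
cos θ = -0.777146, sin θ = 0.629320 (intermediates below are computed at full precision and shown rounded to 5 d.p.)
v1: (-5,-2.5) → rotate → (5.45903,-1.20374) → ×s → (13.26544,-2.92508) → (13.27,-2.93)
v2: (3.5,-2) → rotate → (-1.46137,3.75691) → ×s → (-3.55113,9.12930) → (-3.55,9.13)
v3: (3,0) → rotate → (-2.33144,1.88796) → ×s → (-5.66539,4.58775) → (-5.67,4.59)
v4: (-1.5,1) → rotate → (0.53640,-1.72113) → ×s → (1.30345,-4.18234) → (1.30,-4.18)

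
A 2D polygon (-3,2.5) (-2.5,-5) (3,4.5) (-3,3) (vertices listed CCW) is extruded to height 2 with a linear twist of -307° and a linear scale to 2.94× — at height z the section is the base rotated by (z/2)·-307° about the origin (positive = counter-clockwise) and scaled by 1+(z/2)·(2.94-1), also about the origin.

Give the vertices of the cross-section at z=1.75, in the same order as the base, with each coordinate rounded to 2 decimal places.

t = z/height = 1.75/2 = 0.875
s = 1 + (scale-1)·z/height = 1 + (2.94-1)·1.75/2 = 2.697500
θ = twist·z/height = -307°·1.75/2 = -268.6250° = -4.688391 rad
cos θ = -0.023996, sin θ = 0.999712 (intermediates below are computed at full precision and shown rounded to 5 d.p.)
v1: (-3,2.5) → rotate → (-2.42729,-3.05913) → ×s → (-6.54762,-8.25199) → (-6.55,-8.25)
v2: (-2.5,-5) → rotate → (5.05855,-2.37930) → ×s → (13.64544,-6.41816) → (13.65,-6.42)
v3: (3,4.5) → rotate → (-4.57069,2.89115) → ×s → (-12.32944,7.79889) → (-12.33,7.80)
v4: (-3,3) → rotate → (-2.92715,-3.07112) → ×s → (-7.89598,-8.28436) → (-7.90,-8.28)

Cross-section at z=1.75: (-6.55,-8.25) (13.65,-6.42) (-12.33,7.80) (-7.90,-8.28)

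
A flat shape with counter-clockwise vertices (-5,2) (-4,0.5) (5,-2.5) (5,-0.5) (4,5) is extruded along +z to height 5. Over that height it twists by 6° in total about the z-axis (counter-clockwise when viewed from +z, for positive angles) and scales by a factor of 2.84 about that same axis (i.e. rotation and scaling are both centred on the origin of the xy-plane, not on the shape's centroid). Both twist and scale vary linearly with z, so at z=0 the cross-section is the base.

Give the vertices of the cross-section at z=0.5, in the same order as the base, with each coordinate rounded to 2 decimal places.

t = z/height = 0.5/5 = 0.1
s = 1 + (scale-1)·z/height = 1 + (2.84-1)·0.5/5 = 1.184000
θ = twist·z/height = 6°·0.5/5 = 0.6000° = 0.010472 rad
cos θ = 0.999945, sin θ = 0.010472 (intermediates below are computed at full precision and shown rounded to 5 d.p.)
v1: (-5,2) → rotate → (-5.02067,1.94753) → ×s → (-5.94447,2.30588) → (-5.94,2.31)
v2: (-4,0.5) → rotate → (-4.00502,0.45809) → ×s → (-4.74194,0.54237) → (-4.74,0.54)
v3: (5,-2.5) → rotate → (5.02591,-2.44750) → ×s → (5.95067,-2.89784) → (5.95,-2.90)
v4: (5,-0.5) → rotate → (5.00496,-0.44761) → ×s → (5.92587,-0.52997) → (5.93,-0.53)
v5: (4,5) → rotate → (3.94742,5.04161) → ×s → (4.67375,5.96927) → (4.67,5.97)

Cross-section at z=0.5: (-5.94,2.31) (-4.74,0.54) (5.95,-2.90) (5.93,-0.53) (4.67,5.97)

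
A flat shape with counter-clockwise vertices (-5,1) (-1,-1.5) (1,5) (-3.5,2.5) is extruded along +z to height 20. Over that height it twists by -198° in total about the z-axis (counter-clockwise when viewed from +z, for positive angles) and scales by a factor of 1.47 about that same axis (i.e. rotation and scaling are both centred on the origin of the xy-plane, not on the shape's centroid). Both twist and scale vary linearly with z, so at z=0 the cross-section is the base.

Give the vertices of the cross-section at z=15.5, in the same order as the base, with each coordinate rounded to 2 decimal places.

t = z/height = 15.5/20 = 0.775
s = 1 + (scale-1)·z/height = 1 + (1.47-1)·15.5/20 = 1.364250
θ = twist·z/height = -198°·15.5/20 = -153.4500° = -2.678208 rad
cos θ = -0.894545, sin θ = -0.446979 (intermediates below are computed at full precision and shown rounded to 5 d.p.)
v1: (-5,1) → rotate → (4.91970,1.34035) → ×s → (6.71170,1.82857) → (6.71,1.83)
v2: (-1,-1.5) → rotate → (0.22408,1.78880) → ×s → (0.30570,2.44036) → (0.31,2.44)
v3: (1,5) → rotate → (1.34035,-4.91970) → ×s → (1.82857,-6.71170) → (1.83,-6.71)
v4: (-3.5,2.5) → rotate → (4.24835,-0.67194) → ×s → (5.79582,-0.91669) → (5.80,-0.92)

Cross-section at z=15.5: (6.71,1.83) (0.31,2.44) (1.83,-6.71) (5.80,-0.92)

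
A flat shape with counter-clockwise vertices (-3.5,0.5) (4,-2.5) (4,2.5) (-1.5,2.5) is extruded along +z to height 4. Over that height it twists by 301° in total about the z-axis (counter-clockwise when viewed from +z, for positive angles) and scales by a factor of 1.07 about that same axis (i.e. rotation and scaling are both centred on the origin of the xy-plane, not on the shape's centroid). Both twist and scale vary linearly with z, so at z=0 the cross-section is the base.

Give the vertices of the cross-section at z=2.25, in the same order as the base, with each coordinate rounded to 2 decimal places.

Cross-section at z=2.25: (3.48,-1.19) (-3.60,3.32) (-4.57,-1.78) (1.05,-2.84)

t = z/height = 2.25/4 = 0.5625
s = 1 + (scale-1)·z/height = 1 + (1.07-1)·2.25/4 = 1.039375
θ = twist·z/height = 301°·2.25/4 = 169.3125° = 2.955061 rad
cos θ = -0.982653, sin θ = 0.185452 (intermediates below are computed at full precision and shown rounded to 5 d.p.)
v1: (-3.5,0.5) → rotate → (3.34656,-1.14041) → ×s → (3.47833,-1.18531) → (3.48,-1.19)
v2: (4,-2.5) → rotate → (-3.46698,3.19844) → ×s → (-3.60349,3.32438) → (-3.60,3.32)
v3: (4,2.5) → rotate → (-4.39424,-1.71482) → ×s → (-4.56727,-1.78235) → (-4.57,-1.78)
v4: (-1.5,2.5) → rotate → (1.01035,-2.73481) → ×s → (1.05013,-2.84249) → (1.05,-2.84)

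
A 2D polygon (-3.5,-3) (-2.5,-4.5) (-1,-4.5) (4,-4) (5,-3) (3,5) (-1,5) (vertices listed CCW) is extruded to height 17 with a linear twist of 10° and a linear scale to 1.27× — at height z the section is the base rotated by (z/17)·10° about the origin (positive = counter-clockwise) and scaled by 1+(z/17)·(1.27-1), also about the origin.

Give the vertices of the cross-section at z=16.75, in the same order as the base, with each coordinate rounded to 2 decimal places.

Cross-section at z=16.75: (-3.72,-4.50) (-2.14,-6.15) (-0.27,-5.83) (5.86,-4.12) (6.89,-2.66) (2.66,6.89) (-2.33,6.02)

t = z/height = 16.75/17 = 0.985294
s = 1 + (scale-1)·z/height = 1 + (1.27-1)·16.75/17 = 1.266029
θ = twist·z/height = 10°·16.75/17 = 9.8529° = 0.171966 rad
cos θ = 0.985250, sin θ = 0.171120 (intermediates below are computed at full precision and shown rounded to 5 d.p.)
v1: (-3.5,-3) → rotate → (-2.93502,-3.55467) → ×s → (-3.71582,-4.50032) → (-3.72,-4.50)
v2: (-2.5,-4.5) → rotate → (-1.69309,-4.86143) → ×s → (-2.14350,-6.15471) → (-2.14,-6.15)
v3: (-1,-4.5) → rotate → (-0.21521,-4.60475) → ×s → (-0.27246,-5.82974) → (-0.27,-5.83)
v4: (4,-4) → rotate → (4.62548,-3.25652) → ×s → (5.85599,-4.12285) → (5.86,-4.12)
v5: (5,-3) → rotate → (5.43961,-2.10015) → ×s → (6.88671,-2.65885) → (6.89,-2.66)
v6: (3,5) → rotate → (2.10015,5.43961) → ×s → (2.65885,6.88671) → (2.66,6.89)
v7: (-1,5) → rotate → (-1.84085,4.75513) → ×s → (-2.33057,6.02014) → (-2.33,6.02)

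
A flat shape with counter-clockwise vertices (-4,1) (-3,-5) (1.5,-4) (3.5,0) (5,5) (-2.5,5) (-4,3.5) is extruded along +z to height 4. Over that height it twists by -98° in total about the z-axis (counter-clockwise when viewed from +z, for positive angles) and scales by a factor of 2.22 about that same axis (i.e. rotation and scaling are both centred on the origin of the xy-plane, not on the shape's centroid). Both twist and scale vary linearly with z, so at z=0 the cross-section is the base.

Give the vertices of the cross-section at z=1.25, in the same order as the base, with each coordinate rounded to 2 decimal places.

t = z/height = 1.25/4 = 0.3125
s = 1 + (scale-1)·z/height = 1 + (2.22-1)·1.25/4 = 1.381250
θ = twist·z/height = -98°·1.25/4 = -30.6250° = -0.534507 rad
cos θ = 0.860520, sin θ = -0.509417 (intermediates below are computed at full precision and shown rounded to 5 d.p.)
v1: (-4,1) → rotate → (-2.93266,2.89819) → ×s → (-4.05074,4.00312) → (-4.05,4.00)
v2: (-3,-5) → rotate → (-5.12864,-2.77435) → ×s → (-7.08394,-3.83207) → (-7.08,-3.83)
v3: (1.5,-4) → rotate → (-0.74689,-4.20620) → ×s → (-1.03164,-5.80982) → (-1.03,-5.81)
v4: (3.5,0) → rotate → (3.01182,-1.78296) → ×s → (4.16008,-2.46271) → (4.16,-2.46)
v5: (5,5) → rotate → (6.84968,1.75551) → ×s → (9.46113,2.42480) → (9.46,2.42)
v6: (-2.5,5) → rotate → (0.39579,5.57614) → ×s → (0.54668,7.70205) → (0.55,7.70)
v7: (-4,3.5) → rotate → (-1.65912,5.04949) → ×s → (-2.29166,6.97460) → (-2.29,6.97)

Cross-section at z=1.25: (-4.05,4.00) (-7.08,-3.83) (-1.03,-5.81) (4.16,-2.46) (9.46,2.42) (0.55,7.70) (-2.29,6.97)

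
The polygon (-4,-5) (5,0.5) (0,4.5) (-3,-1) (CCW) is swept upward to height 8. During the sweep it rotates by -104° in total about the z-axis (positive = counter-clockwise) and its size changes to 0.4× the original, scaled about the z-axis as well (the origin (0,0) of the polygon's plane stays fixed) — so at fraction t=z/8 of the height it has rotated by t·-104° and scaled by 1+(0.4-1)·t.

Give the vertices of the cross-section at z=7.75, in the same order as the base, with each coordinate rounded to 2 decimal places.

t = z/height = 7.75/8 = 0.96875
s = 1 + (scale-1)·z/height = 1 + (0.4-1)·7.75/8 = 0.418750
θ = twist·z/height = -104°·7.75/8 = -100.7500° = -1.758419 rad
cos θ = -0.186524, sin θ = -0.982450 (intermediates below are computed at full precision and shown rounded to 5 d.p.)
v1: (-4,-5) → rotate → (-4.16616,4.86242) → ×s → (-1.74458,2.03614) → (-1.74,2.04)
v2: (5,0.5) → rotate → (-0.44139,-5.00551) → ×s → (-0.18483,-2.09606) → (-0.18,-2.10)
v3: (0,4.5) → rotate → (4.42103,-0.83936) → ×s → (1.85130,-0.35148) → (1.85,-0.35)
v4: (-3,-1) → rotate → (-0.42288,3.13388) → ×s → (-0.17708,1.31231) → (-0.18,1.31)

Cross-section at z=7.75: (-1.74,2.04) (-0.18,-2.10) (1.85,-0.35) (-0.18,1.31)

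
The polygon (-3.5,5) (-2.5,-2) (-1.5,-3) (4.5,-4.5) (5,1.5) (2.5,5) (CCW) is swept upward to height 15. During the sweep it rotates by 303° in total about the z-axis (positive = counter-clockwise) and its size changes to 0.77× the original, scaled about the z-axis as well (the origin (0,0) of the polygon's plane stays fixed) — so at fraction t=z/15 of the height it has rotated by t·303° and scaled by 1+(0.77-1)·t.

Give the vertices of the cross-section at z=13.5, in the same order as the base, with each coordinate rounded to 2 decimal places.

Cross-section at z=13.5: (3.83,2.96) (-1.68,1.91) (-2.43,1.08) (-3.40,-3.73) (1.37,-3.90) (4.05,-1.79)

t = z/height = 13.5/15 = 0.9
s = 1 + (scale-1)·z/height = 1 + (0.77-1)·13.5/15 = 0.793000
θ = twist·z/height = 303°·13.5/15 = 272.7000° = 4.759513 rad
cos θ = 0.047106, sin θ = -0.998890 (intermediates below are computed at full precision and shown rounded to 5 d.p.)
v1: (-3.5,5) → rotate → (4.82958,3.73165) → ×s → (3.82985,2.95920) → (3.83,2.96)
v2: (-2.5,-2) → rotate → (-2.11555,2.40301) → ×s → (-1.67763,1.90559) → (-1.68,1.91)
v3: (-1.5,-3) → rotate → (-3.06733,1.35702) → ×s → (-2.43239,1.07611) → (-2.43,1.08)
v4: (4.5,-4.5) → rotate → (-4.28303,-4.70698) → ×s → (-3.39644,-3.73264) → (-3.40,-3.73)
v5: (5,1.5) → rotate → (1.73387,-4.92379) → ×s → (1.37496,-3.90457) → (1.37,-3.90)
v6: (2.5,5) → rotate → (5.11222,-2.26169) → ×s → (4.05399,-1.79352) → (4.05,-1.79)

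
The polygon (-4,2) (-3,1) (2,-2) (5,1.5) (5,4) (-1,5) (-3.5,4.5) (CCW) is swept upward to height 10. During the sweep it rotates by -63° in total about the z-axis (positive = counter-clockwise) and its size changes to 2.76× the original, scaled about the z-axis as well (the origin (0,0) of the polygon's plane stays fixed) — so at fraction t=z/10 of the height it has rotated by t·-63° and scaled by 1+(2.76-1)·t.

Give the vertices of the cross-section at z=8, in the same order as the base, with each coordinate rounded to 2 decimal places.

Cross-section at z=8: (-2.43,10.49) (-2.75,7.10) (-0.64,-6.78) (10.46,-6.97) (15.10,-3.14) (7.74,9.53) (2.98,13.40)

t = z/height = 8/10 = 0.8
s = 1 + (scale-1)·z/height = 1 + (2.76-1)·8/10 = 2.408000
θ = twist·z/height = -63°·8/10 = -50.4000° = -0.879646 rad
cos θ = 0.637424, sin θ = -0.770513 (intermediates below are computed at full precision and shown rounded to 5 d.p.)
v1: (-4,2) → rotate → (-1.00867,4.35690) → ×s → (-2.42888,10.49142) → (-2.43,10.49)
v2: (-3,1) → rotate → (-1.14176,2.94896) → ×s → (-2.74936,7.10110) → (-2.75,7.10)
v3: (2,-2) → rotate → (-0.26618,-2.81587) → ×s → (-0.64096,-6.78063) → (-0.64,-6.78)
v4: (5,1.5) → rotate → (4.34289,-2.89643) → ×s → (10.45768,-6.97460) → (10.46,-6.97)
v5: (5,4) → rotate → (6.26917,-1.30287) → ×s → (15.09617,-3.13731) → (15.10,-3.14)
v6: (-1,5) → rotate → (3.21514,3.95763) → ×s → (7.74206,9.52998) → (7.74,9.53)
v7: (-3.5,4.5) → rotate → (1.23633,5.56520) → ×s → (2.97707,13.40101) → (2.98,13.40)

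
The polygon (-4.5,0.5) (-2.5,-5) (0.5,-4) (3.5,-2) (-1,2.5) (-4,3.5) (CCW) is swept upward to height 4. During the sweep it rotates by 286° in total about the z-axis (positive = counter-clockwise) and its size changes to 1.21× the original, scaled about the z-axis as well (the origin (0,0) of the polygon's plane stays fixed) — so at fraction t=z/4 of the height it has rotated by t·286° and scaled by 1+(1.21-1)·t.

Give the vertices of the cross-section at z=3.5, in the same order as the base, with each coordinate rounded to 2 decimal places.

t = z/height = 3.5/4 = 0.875
s = 1 + (scale-1)·z/height = 1 + (1.21-1)·3.5/4 = 1.183750
θ = twist·z/height = 286°·3.5/4 = 250.2500° = 4.367686 rad
cos θ = -0.337917, sin θ = -0.941176 (intermediates below are computed at full precision and shown rounded to 5 d.p.)
v1: (-4.5,0.5) → rotate → (1.99121,4.06633) → ×s → (2.35710,4.81352) → (2.36,4.81)
v2: (-2.5,-5) → rotate → (-3.86109,4.04252) → ×s → (-4.57056,4.78534) → (-4.57,4.79)
v3: (0.5,-4) → rotate → (-3.93366,0.88108) → ×s → (-4.65647,1.04298) → (-4.66,1.04)
v4: (3.5,-2) → rotate → (-3.06506,-2.61828) → ×s → (-3.62827,-3.09939) → (-3.63,-3.10)
v5: (-1,2.5) → rotate → (2.69086,0.09638) → ×s → (3.18530,0.11409) → (3.19,0.11)
v6: (-4,3.5) → rotate → (4.64578,2.58200) → ×s → (5.49945,3.05644) → (5.50,3.06)

Cross-section at z=3.5: (2.36,4.81) (-4.57,4.79) (-4.66,1.04) (-3.63,-3.10) (3.19,0.11) (5.50,3.06)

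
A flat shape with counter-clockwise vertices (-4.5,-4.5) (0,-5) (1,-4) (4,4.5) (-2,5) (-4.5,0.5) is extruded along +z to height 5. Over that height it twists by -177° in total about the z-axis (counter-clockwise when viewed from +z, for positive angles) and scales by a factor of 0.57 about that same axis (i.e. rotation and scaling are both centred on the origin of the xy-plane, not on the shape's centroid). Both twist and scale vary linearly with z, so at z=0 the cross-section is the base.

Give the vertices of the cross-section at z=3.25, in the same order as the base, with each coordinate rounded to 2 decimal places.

t = z/height = 3.25/5 = 0.65
s = 1 + (scale-1)·z/height = 1 + (0.57-1)·3.25/5 = 0.720500
θ = twist·z/height = -177°·3.25/5 = -115.0500° = -2.008001 rad
cos θ = -0.423409, sin θ = -0.905939 (intermediates below are computed at full precision and shown rounded to 5 d.p.)
v1: (-4.5,-4.5) → rotate → (-2.17138,5.98206) → ×s → (-1.56448,4.31008) → (-1.56,4.31)
v2: (0,-5) → rotate → (-4.52969,2.11705) → ×s → (-3.26364,1.52533) → (-3.26,1.53)
v3: (1,-4) → rotate → (-4.04716,0.78770) → ×s → (-2.91598,0.56754) → (-2.92,0.57)
v4: (4,4.5) → rotate → (2.38309,-5.52910) → ×s → (1.71701,-3.98371) → (1.72,-3.98)
v5: (-2,5) → rotate → (5.37651,-0.30517) → ×s → (3.87378,-0.21987) → (3.87,-0.22)
v6: (-4.5,0.5) → rotate → (2.35831,3.86502) → ×s → (1.69916,2.78475) → (1.70,2.78)

Cross-section at z=3.25: (-1.56,4.31) (-3.26,1.53) (-2.92,0.57) (1.72,-3.98) (3.87,-0.22) (1.70,2.78)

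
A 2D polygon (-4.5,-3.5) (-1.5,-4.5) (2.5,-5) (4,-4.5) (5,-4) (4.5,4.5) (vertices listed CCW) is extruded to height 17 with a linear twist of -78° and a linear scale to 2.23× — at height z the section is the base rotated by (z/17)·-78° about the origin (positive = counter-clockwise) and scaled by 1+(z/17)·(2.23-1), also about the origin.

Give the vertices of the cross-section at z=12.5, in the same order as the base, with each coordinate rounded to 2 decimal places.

Cross-section at z=12.5: (-10.24,3.62) (-8.76,-2.22) (-5.45,-9.15) (-3.11,-11.04) (-1.28,-12.13) (11.84,-2.59)

t = z/height = 12.5/17 = 0.735294
s = 1 + (scale-1)·z/height = 1 + (2.23-1)·12.5/17 = 1.904412
θ = twist·z/height = -78°·12.5/17 = -57.3529° = -1.000998 rad
cos θ = 0.539463, sin θ = -0.842010 (intermediates below are computed at full precision and shown rounded to 5 d.p.)
v1: (-4.5,-3.5) → rotate → (-5.37462,1.90092) → ×s → (-10.23548,3.62014) → (-10.24,3.62)
v2: (-1.5,-4.5) → rotate → (-4.59824,-1.16457) → ×s → (-8.75694,-2.21782) → (-8.76,-2.22)
v3: (2.5,-5) → rotate → (-2.86139,-4.80234) → ×s → (-5.44927,-9.14563) → (-5.45,-9.15)
v4: (4,-4.5) → rotate → (-1.63119,-5.79562) → ×s → (-3.10646,-11.03725) → (-3.11,-11.04)
v5: (5,-4) → rotate → (-0.67073,-6.36790) → ×s → (-1.27734,-12.12710) → (-1.28,-12.13)
v6: (4.5,4.5) → rotate → (6.21662,-1.36146) → ×s → (11.83901,-2.59278) → (11.84,-2.59)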